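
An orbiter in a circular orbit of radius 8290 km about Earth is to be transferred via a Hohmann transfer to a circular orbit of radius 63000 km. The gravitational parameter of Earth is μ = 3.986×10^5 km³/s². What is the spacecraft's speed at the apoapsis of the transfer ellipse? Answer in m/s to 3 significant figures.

The Hohmann ellipse has a_t = (r₁ + r₂)/2 = 35645 km.
At apoapsis, r = 63000 km.
Applying v² = μ(2/r − 1/a_t): v = 1.213 km/s.

v = 1210 m/s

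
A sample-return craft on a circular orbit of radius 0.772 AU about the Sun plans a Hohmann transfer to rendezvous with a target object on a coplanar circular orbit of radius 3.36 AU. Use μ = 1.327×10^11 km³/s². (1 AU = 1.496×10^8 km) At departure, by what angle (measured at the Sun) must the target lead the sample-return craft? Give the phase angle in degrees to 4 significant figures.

In km: r₁ = 0.772 × 1.496×10^8 = 1.154912×10^8 km; r₂ = 3.36 × 1.496×10^8 = 5.02656×10^8 km.
Transfer-ellipse semi-major axis a_t = (r₁ + r₂)/2 = (1.154912×10^8 + 5.02656×10^8)/2 = 3.090736×10^8 km.
Transfer time t = π√(a_t³/μ) = 4.6861×10^7 s.
The target's mean motion on its circular orbit is ω₂ = √(μ/r₂³) = 3.2324×10^-8 rad/s.
Angle swept by the target during transfer: ω₂·t = 1.5147 rad = 86.79°.
Arrival is 180° from departure on the ellipse, so φ = 180° − 86.79° = 93.21°.

φ = 93.21°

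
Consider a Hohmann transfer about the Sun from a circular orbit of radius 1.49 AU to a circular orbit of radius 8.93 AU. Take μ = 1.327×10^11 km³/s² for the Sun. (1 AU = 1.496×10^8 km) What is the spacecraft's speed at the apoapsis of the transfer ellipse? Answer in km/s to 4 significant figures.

In km: r₁ = 1.49 × 1.496×10^8 = 2.22904×10^8 km; r₂ = 8.93 × 1.496×10^8 = 1.335928×10^9 km.
Transfer-ellipse semi-major axis a_t = (r₁ + r₂)/2 = (2.22904×10^8 + 1.335928×10^9)/2 = 7.79416×10^8 km.
The apoapsis of the transfer ellipse is at r = 1.335928×10^9 km.
Vis-viva: v = √[μ(2/r − 1/a_t)] = √[1.327×10^11 × (2/1.335928×10^9 − 1/7.79416×10^8)] = 5.330 km/s.

v = 5.330 km/s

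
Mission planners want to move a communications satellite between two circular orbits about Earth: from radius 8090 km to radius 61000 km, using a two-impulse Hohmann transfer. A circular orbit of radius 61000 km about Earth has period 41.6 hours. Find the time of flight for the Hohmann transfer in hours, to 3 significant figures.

t = 8.86 hours

From Kepler's third law T² = 4π²r³/μ at r = 61000 km, T = 41.6 hours = 41.6 × 3600 s = 1.4976×10^5 s: μ = 4π²r³/T² = 3.99538×10^5 km³/s².
The Hohmann ellipse has a_t = (r₁ + r₂)/2 = 34545 km.
Transfer time t = π√(a_t³/μ) = π√((34545)³ / 3.99538×10^5) = 31910 s.
Converting: 31910 s ÷ 3600 s/hour = 8.86 hours.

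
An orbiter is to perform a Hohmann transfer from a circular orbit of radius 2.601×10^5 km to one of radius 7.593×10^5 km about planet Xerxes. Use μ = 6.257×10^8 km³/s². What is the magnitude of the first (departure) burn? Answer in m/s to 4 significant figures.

Δv₁ = 10820 m/s

Semi-major axis of the transfer orbit: a_t = (2.601×10^5 + 7.593×10^5)/2 = 5.097×10^5 km.
Circular speed at r = 2.601×10^5 km: v_c = √(μ/r) = 49.047 km/s.
Transfer-orbit speed at the same r (vis-viva, a = a_t): v_t = √[μ(2/r − 1/a_t)] = 59.864 km/s.
Δv₁ = |v_t − v_c| = |59.864 − 49.047| = 10.82 km/s.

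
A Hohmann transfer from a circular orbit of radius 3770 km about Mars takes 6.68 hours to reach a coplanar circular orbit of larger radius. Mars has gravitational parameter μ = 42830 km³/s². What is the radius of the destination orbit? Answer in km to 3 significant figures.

Transfer time t = 6.68 hours = 24048 s, and t = π√(a_t³/μ).
So a_t = (μ t²/π²)^(1/3) = (42830 × (24048)² / π²)^(1/3) = 13589 km.
Since a_t = (r₁ + r₂)/2, r₂ = 2a_t − r₁ = 2×13589 − 3770 = 23408 km.

r₂ = 23400 km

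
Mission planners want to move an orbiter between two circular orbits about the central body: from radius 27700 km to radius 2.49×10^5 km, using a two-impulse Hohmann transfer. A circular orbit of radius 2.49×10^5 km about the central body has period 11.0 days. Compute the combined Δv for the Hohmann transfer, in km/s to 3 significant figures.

Δv = 2.60 km/s

From Kepler's third law T² = 4π²r³/μ at r = 2.49×10^5 km, T = 11.0 days = 11.0 × 86400 s = 9.504×10^5 s: μ = 4π²r³/T² = 6.74753×10^5 km³/s².
The Hohmann ellipse has a_t = (r₁ + r₂)/2 = 1.3835×10^5 km.
Circular speed at r₁: v₁ = √(μ/r₁) = √(6.74753×10^5/27700) = 4.9355 km/s.
Transfer-orbit speed at r₁ (v² = μ(2/r − 1/a)): v_p = √[μ(2/r₁ − 1/a_t)] = 6.6213 km/s.
First burn Δv₁ = |v_p − v₁| = 1.6858 km/s.
Circular speed at r₂: v₂ = √(μ/r₂) = 1.646163 km/s.
Transfer-orbit speed at r₂: v_a = √[μ(2/r₂ − 1/a_t)] = 0.7365854 km/s.
Second burn Δv₂ = |v₂ − v_a| = 0.90958 km/s.
Total Δv = Δv₁ + Δv₂ = 2.595 km/s.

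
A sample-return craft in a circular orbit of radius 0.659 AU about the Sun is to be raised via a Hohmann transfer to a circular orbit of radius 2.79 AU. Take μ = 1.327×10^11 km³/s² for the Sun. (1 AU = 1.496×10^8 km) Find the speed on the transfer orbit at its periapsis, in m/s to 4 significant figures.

v = 46670 m/s

In km: r₁ = 0.659 × 1.496×10^8 = 9.85864×10^7 km; r₂ = 2.79 × 1.496×10^8 = 4.17384×10^8 km.
Transfer-ellipse semi-major axis a_t = (r₁ + r₂)/2 = (9.85864×10^7 + 4.17384×10^8)/2 = 2.579852×10^8 km.
The periapsis of the transfer ellipse is at r = 9.85864×10^7 km.
Vis-viva: v = √[μ(2/r − 1/a_t)] = √[1.327×10^11 × (2/9.85864×10^7 − 1/2.579852×10^8)] = 46.67 km/s.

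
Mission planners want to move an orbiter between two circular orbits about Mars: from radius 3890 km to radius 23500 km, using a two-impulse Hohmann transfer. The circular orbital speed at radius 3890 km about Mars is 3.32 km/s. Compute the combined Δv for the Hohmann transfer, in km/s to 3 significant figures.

Δv = 1.66 km/s

From the circular-orbit relation v² = μ/r at r = 3890 km: μ = v²r = (3.32)² × 3890 = 42877.1 km³/s².
Semi-major axis of the transfer orbit: a_t = (3890 + 23500)/2 = 13695 km.
At r₁ the circular-orbit speed is v₁ = √(μ/r₁) = 3.320 km/s.
On the transfer ellipse at r₁, v² = μ(2/r − 1/a) gives v_p = √[μ(2/r₁ − 1/a_t)] = 4.349 km/s.
First burn Δv₁ = |v_p − v₁| = 1.029 km/s.
Circular speed at r₂: v₂ = √(μ/r₂) = 1.3508 km/s.
Transfer-orbit speed at r₂: v_a = √[μ(2/r₂ − 1/a_t)] = 0.71990 km/s.
Second burn Δv₂ = |v₂ − v_a| = 0.6309 km/s.
Δv = Δv₁ + Δv₂ = 1.029 + 0.6309 = 1.660 km/s.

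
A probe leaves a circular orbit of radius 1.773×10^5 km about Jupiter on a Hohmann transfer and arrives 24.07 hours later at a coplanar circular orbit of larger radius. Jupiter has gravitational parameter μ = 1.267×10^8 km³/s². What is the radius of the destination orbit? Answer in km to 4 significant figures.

Transfer time t = 24.07 hours = 86652 s, and t = π√(a_t³/μ).
So a_t = (μ t²/π²)^(1/3) = (1.267×10^8 × (86652)² / π²)^(1/3) = 4.5851×10^5 km.
Since a_t = (r₁ + r₂)/2, r₂ = 2a_t − r₁ = 2×4.5851×10^5 − 1.773×10^5 = 7.3972×10^5 km.

r₂ = 7.397×10^5 km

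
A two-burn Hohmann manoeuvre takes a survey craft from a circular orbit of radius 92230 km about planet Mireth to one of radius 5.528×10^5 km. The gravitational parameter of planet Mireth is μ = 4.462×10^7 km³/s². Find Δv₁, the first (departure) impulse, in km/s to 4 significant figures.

Δv₁ = 6.801 km/s

Transfer-ellipse semi-major axis a_t = (r₁ + r₂)/2 = (92230 + 5.528×10^5)/2 = 3.22515×10^5 km.
Circular speed at r = 92230 km: v_c = √(μ/r) = 21.995 km/s.
Transfer-orbit speed at the same r (vis-viva, a = a_t): v_t = √[μ(2/r − 1/a_t)] = 28.796 km/s.
Δv₁ = |v_t − v_c| = |28.796 − 21.995| = 6.801 km/s.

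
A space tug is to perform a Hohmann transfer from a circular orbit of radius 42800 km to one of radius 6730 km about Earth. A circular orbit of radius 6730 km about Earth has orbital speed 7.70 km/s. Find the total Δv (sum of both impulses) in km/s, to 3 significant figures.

From the circular-orbit relation v² = μ/r at r = 6730 km: μ = v²r = (7.70)² × 6730 = 3.99022×10^5 km³/s².
Semi-major axis of the transfer orbit: a_t = (42800 + 6730)/2 = 24765 km.
Circular speed at r₁: v₁ = √(μ/r₁) = √(3.99022×10^5/42800) = 3.0533 km/s.
On the transfer ellipse at r₁, vis-viva gives v_a = √[μ(2/r₁ − 1/a_t)] = 1.5917 km/s.
First burn Δv₁ = |v_a − v₁| = 1.4616 km/s.
Circular speed at r₂: v₂ = √(μ/r₂) = 7.70000 km/s.
Transfer-orbit speed at r₂: v_p = √[μ(2/r₂ − 1/a_t)] = 10.1226 km/s.
Second burn Δv₂ = |v₂ − v_p| = 2.4226 km/s.
Δv = Δv₁ + Δv₂ = 1.4616 + 2.4226 = 3.884 km/s.

Δv = 3.88 km/s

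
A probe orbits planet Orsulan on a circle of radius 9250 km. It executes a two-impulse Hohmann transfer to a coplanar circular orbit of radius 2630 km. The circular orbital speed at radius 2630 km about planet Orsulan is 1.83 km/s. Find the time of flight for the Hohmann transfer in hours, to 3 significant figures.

From the circular-orbit relation v² = μ/r at r = 2630 km: μ = v²r = (1.83)² × 2630 = 8807.61 km³/s².
Semi-major axis of the transfer orbit: a_t = (9250 + 2630)/2 = 5940 km.
Half the transfer-orbit period gives t = π√(a_t³/μ) = 15330 s.
Converting: 15330 s ÷ 3600 s/hour = 4.26 hours.

t = 4.26 hours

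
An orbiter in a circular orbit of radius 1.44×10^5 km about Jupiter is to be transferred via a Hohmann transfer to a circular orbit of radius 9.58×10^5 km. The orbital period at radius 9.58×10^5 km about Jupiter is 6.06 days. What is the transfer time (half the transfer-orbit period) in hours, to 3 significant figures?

From Kepler's third law T² = 4π²r³/μ at r = 9.58×10^5 km, T = 6.06 days = 6.06 × 86400 s = 5.23584×10^5 s: μ = 4π²r³/T² = 1.26615×10^8 km³/s².
Transfer-ellipse semi-major axis a_t = (r₁ + r₂)/2 = (1.440×10^5 + 9.580×10^5)/2 = 5.510×10^5 km.
Half the transfer-orbit period gives t = π√(a_t³/μ) = 1.142×10^5 s.
Converting: 1.142×10^5 s ÷ 3600 s/hour = 31.7 hours.

t = 31.7 hours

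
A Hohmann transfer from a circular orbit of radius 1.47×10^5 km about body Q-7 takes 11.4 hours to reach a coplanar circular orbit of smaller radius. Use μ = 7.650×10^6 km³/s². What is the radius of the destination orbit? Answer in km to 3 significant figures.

Transfer time t = 11.4 hours = 41040 s, and t = π√(a_t³/μ).
So a_t = (μ t²/π²)^(1/3) = (7.650×10^6 × (41040)² / π²)^(1/3) = 1.0929×10^5 km.
Since a_t = (r₁ + r₂)/2, r₂ = 2a_t − r₁ = 2×1.0929×10^5 − 1.470×10^5 = 71580 km.

r₂ = 71600 km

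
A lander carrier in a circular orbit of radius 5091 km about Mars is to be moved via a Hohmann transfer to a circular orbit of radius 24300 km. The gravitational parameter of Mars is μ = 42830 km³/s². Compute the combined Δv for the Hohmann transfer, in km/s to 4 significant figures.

Δv = 1.375 km/s

The Hohmann ellipse has a_t = (r₁ + r₂)/2 = 14695.5 km.
At r₁ the circular-orbit speed is v₁ = √(μ/r₁) = 2.90050 km/s.
Transfer-orbit speed at r₁ (vis-viva equation): v_p = √[μ(2/r₁ − 1/a_t)] = 3.72978 km/s.
First burn Δv₁ = |v_p − v₁| = 0.82928 km/s.
At r₂, v₂ = √(μ/r₂) = 1.32761 km/s.
Transfer-orbit speed at r₂: v_a = √[μ(2/r₂ − 1/a_t)] = 0.781412 km/s.
Second burn Δv₂ = |v₂ − v_a| = 0.54620 km/s.
Δv = Δv₁ + Δv₂ = 0.82928 + 0.54620 = 1.375 km/s.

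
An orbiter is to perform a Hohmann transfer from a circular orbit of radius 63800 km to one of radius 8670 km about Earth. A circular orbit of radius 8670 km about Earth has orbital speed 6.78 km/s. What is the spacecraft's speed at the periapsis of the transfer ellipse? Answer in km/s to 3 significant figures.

From the circular-orbit relation v² = μ/r at r = 8670 km: μ = v²r = (6.78)² × 8670 = 3.98546×10^5 km³/s².
The Hohmann ellipse has a_t = (r₁ + r₂)/2 = 36235 km.
At periapsis, r = 8670 km.
Vis-viva: v = √[μ(2/r − 1/a_t)] = √[3.98546×10^5 × (2/8670 − 1/36235)] = 8.997 km/s.

v = 9.00 km/s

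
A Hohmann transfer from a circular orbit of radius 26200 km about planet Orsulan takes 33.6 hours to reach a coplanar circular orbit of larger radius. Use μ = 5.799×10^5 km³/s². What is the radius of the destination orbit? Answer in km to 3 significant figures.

r₂ = 1.64×10^5 km

Transfer time t = 33.6 hours = 1.2096×10^5 s, and t = π√(a_t³/μ).
So a_t = (μ t²/π²)^(1/3) = (5.799×10^5 × (1.2096×10^5)² / π²)^(1/3) = 95085 km.
Since a_t = (r₁ + r₂)/2, r₂ = 2a_t − r₁ = 2×95085 − 26200 = 1.6397×10^5 km.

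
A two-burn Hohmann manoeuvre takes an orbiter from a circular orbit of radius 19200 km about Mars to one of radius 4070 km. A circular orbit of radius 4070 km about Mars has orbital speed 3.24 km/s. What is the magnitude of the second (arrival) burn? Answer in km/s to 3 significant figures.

Δv₂ = 0.922 km/s

From the circular-orbit relation v² = μ/r at r = 4070 km: μ = v²r = (3.24)² × 4070 = 42725.2 km³/s².
The Hohmann ellipse has a_t = (r₁ + r₂)/2 = 11635 km.
On the circular orbit at r = 4070 km, v_c = √(μ/r) = 3.2400 km/s.
Vis-viva on the transfer ellipse at r = 4070 km gives v_t = √[μ(2/r − 1/a_t)] = 4.1621 km/s.
Δv₂ = |v_t − v_c| = |4.1621 − 3.2400| = 0.9221 km/s.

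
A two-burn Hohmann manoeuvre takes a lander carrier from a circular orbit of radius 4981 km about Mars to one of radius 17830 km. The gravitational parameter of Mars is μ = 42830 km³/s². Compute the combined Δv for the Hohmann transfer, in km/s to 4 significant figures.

The Hohmann ellipse has a_t = (r₁ + r₂)/2 = 11405.5 km.
Circular speed at r₁: v₁ = √(μ/r₁) = √(42830/4981) = 2.932 km/s.
On the transfer ellipse at r₁, v² = μ(2/r − 1/a) gives v_p = √[μ(2/r₁ − 1/a_t)] = 3.666 km/s.
First burn Δv₁ = |v_p − v₁| = 0.7340 km/s.
Circular speed at r₂: v₂ = √(μ/r₂) = 1.549881 km/s.
Transfer-orbit speed at r₂: v_a = √[μ(2/r₂ − 1/a_t)] = 1.024235 km/s.
Second burn Δv₂ = |v₂ − v_a| = 0.5256 km/s.
Δv = Δv₁ + Δv₂ = 0.7340 + 0.5256 = 1.260 km/s.

Δv = 1.260 km/s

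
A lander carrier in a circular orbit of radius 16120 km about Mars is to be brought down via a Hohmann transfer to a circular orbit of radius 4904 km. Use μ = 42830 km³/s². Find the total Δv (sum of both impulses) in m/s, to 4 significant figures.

Semi-major axis of the transfer orbit: a_t = (16120 + 4904)/2 = 10512 km.
At r₁ the circular-orbit speed is v₁ = √(μ/r₁) = 1.6300 km/s.
Transfer-orbit speed at r₁ (vis-viva): v_a = √[μ(2/r₁ − 1/a_t)] = 1.1133 km/s.
First burn Δv₁ = |v_a − v₁| = 0.5167 km/s.
Circular speed at r₂: v₂ = √(μ/r₂) = 2.95528 km/s.
Transfer-orbit speed at r₂: v_p = √[μ(2/r₂ − 1/a_t)] = 3.65964 km/s.
Second burn Δv₂ = |v₂ − v_p| = 0.7044 km/s.
Total Δv = Δv₁ + Δv₂ = 1.221 km/s.

Δv = 1221 m/s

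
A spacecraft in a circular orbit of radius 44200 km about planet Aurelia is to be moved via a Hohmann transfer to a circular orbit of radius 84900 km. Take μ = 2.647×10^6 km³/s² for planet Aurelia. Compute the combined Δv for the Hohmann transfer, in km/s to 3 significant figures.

Δv = 2.10 km/s

Transfer-ellipse semi-major axis a_t = (r₁ + r₂)/2 = (44200 + 84900)/2 = 64550 km.
At r₁ the circular-orbit speed is v₁ = √(μ/r₁) = 7.7387 km/s.
On the transfer ellipse at r₁, vis-viva gives v_p = √[μ(2/r₁ − 1/a_t)] = 8.8751 km/s.
First burn Δv₁ = |v_p − v₁| = 1.1364 km/s.
At r₂, v₂ = √(μ/r₂) = 5.58371 km/s.
Transfer-orbit speed at r₂: v_a = √[μ(2/r₂ − 1/a_t)] = 4.62047 km/s.
Second burn Δv₂ = |v₂ − v_a| = 0.96324 km/s.
Total Δv = Δv₁ + Δv₂ = 2.100 km/s.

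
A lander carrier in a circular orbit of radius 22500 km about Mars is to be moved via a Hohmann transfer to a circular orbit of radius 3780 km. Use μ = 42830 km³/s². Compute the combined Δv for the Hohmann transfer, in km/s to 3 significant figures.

Δv = 1.68 km/s

The Hohmann ellipse has a_t = (r₁ + r₂)/2 = 13140 km.
At r₁ the circular-orbit speed is v₁ = √(μ/r₁) = 1.3797 km/s.
On the transfer ellipse at r₁, vis-viva gives v_a = √[μ(2/r₁ − 1/a_t)] = 0.74000 km/s.
First burn Δv₁ = |v_a − v₁| = 0.63970 km/s.
At r₂, v₂ = √(μ/r₂) = 3.36611 km/s.
Transfer-orbit speed at r₂: v_p = √[μ(2/r₂ − 1/a_t)] = 4.40475 km/s.
Second burn Δv₂ = |v₂ − v_p| = 1.0386 km/s.
Total Δv = Δv₁ + Δv₂ = 1.678 km/s.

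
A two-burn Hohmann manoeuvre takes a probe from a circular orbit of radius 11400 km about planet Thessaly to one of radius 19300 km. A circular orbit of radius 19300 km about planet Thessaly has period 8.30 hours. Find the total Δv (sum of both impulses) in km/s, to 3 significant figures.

Δv = 1.20 km/s

From Kepler's third law T² = 4π²r³/μ at r = 19300 km, T = 8.30 hours = 8.30 × 3600 s = 29880 s: μ = 4π²r³/T² = 3.17885×10^5 km³/s².
Semi-major axis of the transfer orbit: a_t = (11400 + 19300)/2 = 15350 km.
Circular speed at r₁: v₁ = √(μ/r₁) = √(3.17885×10^5/11400) = 5.280594 km/s.
On the transfer ellipse at r₁, vis-viva gives v_p = √[μ(2/r₁ − 1/a_t)] = 5.921167 km/s.
First burn Δv₁ = |v_p − v₁| = 0.64057 km/s.
At r₂, v₂ = √(μ/r₂) = 4.05842 km/s.
Transfer-orbit speed at r₂: v_a = √[μ(2/r₂ − 1/a_t)] = 3.49748 km/s.
Second burn Δv₂ = |v₂ − v_a| = 0.56094 km/s.
Total Δv = Δv₁ + Δv₂ = 1.202 km/s.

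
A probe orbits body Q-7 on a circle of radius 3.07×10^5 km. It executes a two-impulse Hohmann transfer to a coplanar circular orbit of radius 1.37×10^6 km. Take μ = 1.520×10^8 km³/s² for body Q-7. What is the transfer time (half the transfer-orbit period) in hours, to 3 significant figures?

The Hohmann ellipse has a_t = (r₁ + r₂)/2 = 8.385×10^5 km.
By Kepler's third law the transfer-orbit period is T = 2π√(a_t³/μ), so t = T/2 = 1.9565×10^5 s.
Converting: 1.9565×10^5 s ÷ 3600 s/hour = 54.3 hours.

t = 54.3 hours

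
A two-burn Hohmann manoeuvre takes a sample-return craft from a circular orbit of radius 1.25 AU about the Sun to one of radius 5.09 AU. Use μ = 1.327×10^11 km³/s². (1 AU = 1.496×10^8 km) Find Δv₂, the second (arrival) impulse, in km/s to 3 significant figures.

Δv₂ = 4.91 km/s

In km: r₁ = 1.25 × 1.496×10^8 = 1.870×10^8 km; r₂ = 5.09 × 1.496×10^8 = 7.61464×10^8 km.
Transfer-ellipse semi-major axis a_t = (r₁ + r₂)/2 = (1.870×10^8 + 7.61464×10^8)/2 = 4.74232×10^8 km.
On the circular orbit at r = 7.61464×10^8 km, v_c = √(μ/r) = 13.201 km/s.
Vis-viva on the transfer ellipse at r = 7.61464×10^8 km gives v_t = √[μ(2/r − 1/a_t)] = 8.2896 km/s.
Δv₂ = |v_t − v_c| = |8.2896 − 13.201| = 4.911 km/s.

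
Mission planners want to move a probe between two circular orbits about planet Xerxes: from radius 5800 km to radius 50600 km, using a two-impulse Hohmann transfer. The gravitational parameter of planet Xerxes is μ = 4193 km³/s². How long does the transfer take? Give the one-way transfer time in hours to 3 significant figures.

t = 63.8 hours

Transfer-ellipse semi-major axis a_t = (r₁ + r₂)/2 = (5800 + 50600)/2 = 28200 km.
By Kepler's third law the transfer-orbit period is T = 2π√(a_t³/μ), so t = T/2 = 2.298×10^5 s.
Converting: 2.298×10^5 s ÷ 3600 s/hour = 63.8 hours.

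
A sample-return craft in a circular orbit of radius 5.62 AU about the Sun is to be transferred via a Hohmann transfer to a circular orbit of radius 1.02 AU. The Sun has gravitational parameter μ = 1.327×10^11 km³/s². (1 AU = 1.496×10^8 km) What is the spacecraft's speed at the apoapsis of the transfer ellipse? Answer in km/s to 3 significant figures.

In km: r₁ = 5.62 × 1.496×10^8 = 8.40752×10^8 km; r₂ = 1.02 × 1.496×10^8 = 1.52592×10^8 km.
Transfer-ellipse semi-major axis a_t = (r₁ + r₂)/2 = (8.40752×10^8 + 1.52592×10^8)/2 = 4.96672×10^8 km.
The apoapsis of the transfer ellipse is at r = 8.40752×10^8 km.
Applying v² = μ(2/r − 1/a_t): v = 6.964 km/s.

v = 6.96 km/s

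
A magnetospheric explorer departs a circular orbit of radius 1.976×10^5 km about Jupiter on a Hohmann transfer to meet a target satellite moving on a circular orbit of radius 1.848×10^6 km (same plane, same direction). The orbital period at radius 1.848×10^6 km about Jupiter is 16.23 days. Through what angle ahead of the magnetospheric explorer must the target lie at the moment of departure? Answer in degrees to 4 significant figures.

From Kepler's third law T² = 4π²r³/μ at r = 1.848×10^6 km, T = 16.23 days = 16.23 × 86400 s = 1.402272×10^6 s: μ = 4π²r³/T² = 1.26707×10^8 km³/s².
The Hohmann ellipse has a_t = (r₁ + r₂)/2 = 1.0228×10^6 km.
Transfer time t = π√(a_t³/μ) = 2.8869×10^5 s.
Target angular speed ω₂ = √(μ/r₂³) = 4.4807×10^-6 rad/s.
Angle swept by the target during transfer: ω₂·t = 1.2935 rad = 74.11°.
The magnetospheric explorer traverses 180° on the transfer ellipse, so the target must lead by 180° − 74.11° = 105.9°.

φ = 105.9°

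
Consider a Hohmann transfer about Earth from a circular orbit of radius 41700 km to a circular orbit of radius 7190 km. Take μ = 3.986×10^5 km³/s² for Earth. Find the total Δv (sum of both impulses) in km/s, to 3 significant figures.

Δv = 3.69 km/s

Transfer-ellipse semi-major axis a_t = (r₁ + r₂)/2 = (41700 + 7190)/2 = 24445 km.
Circular speed at r₁: v₁ = √(μ/r₁) = √(3.986×10^5/41700) = 3.092 km/s.
On the transfer ellipse at r₁, vis-viva gives v_a = √[μ(2/r₁ − 1/a_t)] = 1.677 km/s.
First burn Δv₁ = |v_a − v₁| = 1.415 km/s.
At r₂, v₂ = √(μ/r₂) = 7.446 km/s.
Transfer-orbit speed at r₂: v_p = √[μ(2/r₂ − 1/a_t)] = 9.725 km/s.
Second burn Δv₂ = |v₂ − v_p| = 2.279 km/s.
Total Δv = Δv₁ + Δv₂ = 3.694 km/s.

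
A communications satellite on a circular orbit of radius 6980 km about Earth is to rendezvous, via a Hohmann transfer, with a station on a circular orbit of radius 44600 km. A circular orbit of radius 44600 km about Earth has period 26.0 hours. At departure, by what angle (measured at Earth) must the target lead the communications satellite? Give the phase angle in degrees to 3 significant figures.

From Kepler's third law T² = 4π²r³/μ at r = 44600 km, T = 26.0 hours = 26.0 × 3600 s = 93600 s: μ = 4π²r³/T² = 3.99772×10^5 km³/s².
Semi-major axis of the transfer orbit: a_t = (6980 + 44600)/2 = 25790 km.
The half-period of the transfer ellipse is t = π√(a_t³/μ) = 20579 s.
The target's mean motion on its circular orbit is ω₂ = √(μ/r₂³) = 6.7128×10^-5 rad/s.
Angle swept by the target during transfer: ω₂·t = 1.3814 rad = 79.15°.
The communications satellite traverses 180° on the transfer ellipse, so the target must lead by 180° − 79.15° = 101°.

φ = 101°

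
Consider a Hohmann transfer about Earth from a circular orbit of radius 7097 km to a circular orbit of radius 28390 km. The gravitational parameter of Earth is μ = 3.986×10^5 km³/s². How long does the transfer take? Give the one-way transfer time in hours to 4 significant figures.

t = 3.267 hours

The Hohmann ellipse has a_t = (r₁ + r₂)/2 = 17743.5 km.
Transfer time t = π√(a_t³/μ) = π√((17743.5)³ / 3.986×10^5) = 11760 s.
Converting: 11760 s ÷ 3600 s/hour = 3.267 hours.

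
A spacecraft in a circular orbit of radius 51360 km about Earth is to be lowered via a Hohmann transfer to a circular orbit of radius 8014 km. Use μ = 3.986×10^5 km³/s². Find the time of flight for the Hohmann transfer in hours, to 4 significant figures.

Semi-major axis of the transfer orbit: a_t = (51360 + 8014)/2 = 29687 km.
Half the transfer-orbit period gives t = π√(a_t³/μ) = 25453 s.
Converting: 25453 s ÷ 3600 s/hour = 7.070 hours.

t = 7.070 hours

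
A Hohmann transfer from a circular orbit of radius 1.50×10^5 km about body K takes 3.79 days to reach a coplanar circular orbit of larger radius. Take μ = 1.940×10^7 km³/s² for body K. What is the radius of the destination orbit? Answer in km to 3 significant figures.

Transfer time t = 3.79 days = 3.27456×10^5 s, and t = π√(a_t³/μ).
So a_t = (μ t²/π²)^(1/3) = (1.940×10^7 × (3.27456×10^5)² / π²)^(1/3) = 5.9512×10^5 km.
Since a_t = (r₁ + r₂)/2, r₂ = 2a_t − r₁ = 2×5.9512×10^5 − 1.500×10^5 = 1.04024×10^6 km.

r₂ = 1.04×10^6 km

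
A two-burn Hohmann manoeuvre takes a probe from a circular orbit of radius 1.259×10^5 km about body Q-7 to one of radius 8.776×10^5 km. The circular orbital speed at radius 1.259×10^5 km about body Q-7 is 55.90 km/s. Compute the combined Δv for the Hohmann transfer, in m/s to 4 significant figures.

Δv = 28600 m/s

From the circular-orbit relation v² = μ/r at r = 1.259×10^5 km: μ = v²r = (55.90)² × 1.259×10^5 = 3.93414×10^8 km³/s².
Transfer-ellipse semi-major axis a_t = (r₁ + r₂)/2 = (1.259×10^5 + 8.776×10^5)/2 = 5.0175×10^5 km.
Circular speed at r₁: v₁ = √(μ/r₁) = √(3.93414×10^8/1.259×10^5) = 55.90 km/s.
Transfer-orbit speed at r₁ (v² = μ(2/r − 1/a)): v_p = √[μ(2/r₁ − 1/a_t)] = 73.93 km/s.
First burn Δv₁ = |v_p − v₁| = 18.03 km/s.
At r₂, v₂ = √(μ/r₂) = 21.173 km/s.
Transfer-orbit speed at r₂: v_a = √[μ(2/r₂ − 1/a_t)] = 10.606 km/s.
Second burn Δv₂ = |v₂ − v_a| = 10.57 km/s.
Total Δv = Δv₁ + Δv₂ = 28.60 km/s.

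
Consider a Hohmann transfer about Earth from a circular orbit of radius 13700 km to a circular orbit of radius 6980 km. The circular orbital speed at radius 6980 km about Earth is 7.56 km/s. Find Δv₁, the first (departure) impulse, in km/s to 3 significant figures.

From the circular-orbit relation v² = μ/r at r = 6980 km: μ = v²r = (7.56)² × 6980 = 3.98932×10^5 km³/s².
Semi-major axis of the transfer orbit: a_t = (13700 + 6980)/2 = 10340 km.
Circular speed at r = 13700 km: v_c = √(μ/r) = 5.3962 km/s.
Vis-viva on the transfer ellipse at r = 13700 km gives v_t = √[μ(2/r − 1/a_t)] = 4.4336 km/s.
Δv₁ = |v_t − v_c| = |4.4336 − 5.3962| = 0.9626 km/s.

Δv₁ = 0.963 km/s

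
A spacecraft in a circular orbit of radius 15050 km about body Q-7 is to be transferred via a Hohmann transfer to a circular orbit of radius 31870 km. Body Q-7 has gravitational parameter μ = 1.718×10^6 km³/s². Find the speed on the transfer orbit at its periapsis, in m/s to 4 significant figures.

Transfer-ellipse semi-major axis a_t = (r₁ + r₂)/2 = (15050 + 31870)/2 = 23460 km.
The periapsis of the transfer ellipse is at r = 15050 km.
From the vis-viva equation, v = √[μ(2/r − 1/a_t)] = 12.45 km/s.

v = 12450 m/s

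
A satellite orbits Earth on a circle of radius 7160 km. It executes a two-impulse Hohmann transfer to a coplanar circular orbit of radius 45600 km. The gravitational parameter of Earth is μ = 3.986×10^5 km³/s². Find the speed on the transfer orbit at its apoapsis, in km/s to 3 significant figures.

v = 1.54 km/s

Semi-major axis of the transfer orbit: a_t = (7160 + 45600)/2 = 26380 km.
The apoapsis of the transfer ellipse is at r = 45600 km.
Applying v² = μ(2/r − 1/a_t): v = 1.540 km/s.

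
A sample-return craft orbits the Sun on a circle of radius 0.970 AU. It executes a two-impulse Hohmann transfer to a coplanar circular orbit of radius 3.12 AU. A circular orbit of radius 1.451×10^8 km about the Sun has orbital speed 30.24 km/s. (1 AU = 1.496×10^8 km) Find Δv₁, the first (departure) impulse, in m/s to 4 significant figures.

From the circular-orbit relation v² = μ/r at r = 1.451×10^8 km: μ = v²r = (30.24)² × 1.451×10^8 = 1.32688×10^11 km³/s².
In km: r₁ = 0.970 × 1.496×10^8 = 1.45112×10^8 km; r₂ = 3.12 × 1.496×10^8 = 4.66752×10^8 km.
Semi-major axis of the transfer orbit: a_t = (1.45112×10^8 + 4.66752×10^8)/2 = 3.05932×10^8 km.
On the circular orbit at r = 1.45112×10^8 km, v_c = √(μ/r) = 30.2387 km/s.
Transfer-orbit speed at the same r (vis-viva, a = a_t): v_t = √[μ(2/r − 1/a_t)] = 37.3503 km/s.
Δv₁ = |v_t − v_c| = |37.3503 − 30.2387| = 7.112 km/s.

Δv₁ = 7112 m/s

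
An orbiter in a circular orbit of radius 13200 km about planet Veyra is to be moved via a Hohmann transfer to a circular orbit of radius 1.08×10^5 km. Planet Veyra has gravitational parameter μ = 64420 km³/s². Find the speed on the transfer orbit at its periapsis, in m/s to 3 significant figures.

Semi-major axis of the transfer orbit: a_t = (13200 + 1.080×10^5)/2 = 60600 km.
The periapsis of the transfer ellipse is at r = 13200 km.
From the vis-viva equation, v = √[μ(2/r − 1/a_t)] = 2.949 km/s.

v = 2950 m/s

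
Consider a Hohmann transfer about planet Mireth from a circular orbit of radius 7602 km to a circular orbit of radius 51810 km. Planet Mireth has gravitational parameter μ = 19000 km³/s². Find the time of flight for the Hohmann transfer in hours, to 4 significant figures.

Transfer-ellipse semi-major axis a_t = (r₁ + r₂)/2 = (7602 + 51810)/2 = 29706 km.
Transfer time t = π√(a_t³/μ) = π√((29706)³ / 19000) = 1.1669×10^5 s.
Converting: 1.1669×10^5 s ÷ 3600 s/hour = 32.41 hours.

t = 32.41 hours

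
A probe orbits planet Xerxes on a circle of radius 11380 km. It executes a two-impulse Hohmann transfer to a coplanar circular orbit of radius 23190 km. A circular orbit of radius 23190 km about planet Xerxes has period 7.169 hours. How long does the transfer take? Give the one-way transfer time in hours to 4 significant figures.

From Kepler's third law T² = 4π²r³/μ at r = 23190 km, T = 7.169 hours = 7.169 × 3600 s = 25808.4 s: μ = 4π²r³/T² = 7.39162×10^5 km³/s².
The Hohmann ellipse has a_t = (r₁ + r₂)/2 = 17285 km.
Half the transfer-orbit period gives t = π√(a_t³/μ) = 8304 s.
Converting: 8304 s ÷ 3600 s/hour = 2.307 hours.

t = 2.307 hours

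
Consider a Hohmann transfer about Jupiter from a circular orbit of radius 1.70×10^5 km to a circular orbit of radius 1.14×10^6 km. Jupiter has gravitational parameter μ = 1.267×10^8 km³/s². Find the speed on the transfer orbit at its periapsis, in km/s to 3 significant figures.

The Hohmann ellipse has a_t = (r₁ + r₂)/2 = 6.550×10^5 km.
At periapsis, r = 1.700×10^5 km.
Vis-viva: v = √[μ(2/r − 1/a_t)] = √[1.267×10^8 × (2/1.700×10^5 − 1/6.550×10^5)] = 36.02 km/s.

v = 36.0 km/s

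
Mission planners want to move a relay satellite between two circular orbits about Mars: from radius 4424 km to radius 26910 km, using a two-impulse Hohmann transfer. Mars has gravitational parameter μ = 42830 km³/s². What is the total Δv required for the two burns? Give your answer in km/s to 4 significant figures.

Semi-major axis of the transfer orbit: a_t = (4424 + 26910)/2 = 15667 km.
At r₁ the circular-orbit speed is v₁ = √(μ/r₁) = 3.11148 km/s.
Transfer-orbit speed at r₁ (vis-viva): v_p = √[μ(2/r₁ − 1/a_t)] = 4.07784 km/s.
First burn Δv₁ = |v_p − v₁| = 0.9664 km/s.
At r₂, v₂ = √(μ/r₂) = 1.2616 km/s.
Transfer-orbit speed at r₂: v_a = √[μ(2/r₂ − 1/a_t)] = 0.67040 km/s.
Second burn Δv₂ = |v₂ − v_a| = 0.5912 km/s.
Total Δv = Δv₁ + Δv₂ = 1.558 km/s.

Δv = 1.558 km/s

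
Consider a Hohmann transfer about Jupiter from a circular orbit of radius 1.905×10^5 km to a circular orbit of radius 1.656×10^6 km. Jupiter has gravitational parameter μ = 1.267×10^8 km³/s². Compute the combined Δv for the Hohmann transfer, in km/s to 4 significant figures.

The Hohmann ellipse has a_t = (r₁ + r₂)/2 = 9.2325×10^5 km.
At r₁ the circular-orbit speed is v₁ = √(μ/r₁) = 25.79 km/s.
Transfer-orbit speed at r₁ (v² = μ(2/r − 1/a)): v_p = √[μ(2/r₁ − 1/a_t)] = 34.54 km/s.
First burn Δv₁ = |v_p − v₁| = 8.750 km/s.
Circular speed at r₂: v₂ = √(μ/r₂) = 8.747 km/s.
Transfer-orbit speed at r₂: v_a = √[μ(2/r₂ − 1/a_t)] = 3.973 km/s.
Second burn Δv₂ = |v₂ − v_a| = 4.774 km/s.
Total Δv = Δv₁ + Δv₂ = 13.52 km/s.

Δv = 13.52 km/s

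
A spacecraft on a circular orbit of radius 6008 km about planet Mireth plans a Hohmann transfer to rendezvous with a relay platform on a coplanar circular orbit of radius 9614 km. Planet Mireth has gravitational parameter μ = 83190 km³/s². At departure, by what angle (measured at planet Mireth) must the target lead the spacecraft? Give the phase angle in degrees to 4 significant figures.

Semi-major axis of the transfer orbit: a_t = (6008 + 9614)/2 = 7811 km.
Transfer time t = π√(a_t³/μ) = 7519.25 s.
Target angular speed ω₂ = √(μ/r₂³) = 3.05970×10^-4 rad/s.
Angle swept by the target during transfer: ω₂·t = 2.3007 rad = 131.82°.
The spacecraft traverses 180° on the transfer ellipse, so the target must lead by 180° − 131.82° = 48.18°.

φ = 48.18°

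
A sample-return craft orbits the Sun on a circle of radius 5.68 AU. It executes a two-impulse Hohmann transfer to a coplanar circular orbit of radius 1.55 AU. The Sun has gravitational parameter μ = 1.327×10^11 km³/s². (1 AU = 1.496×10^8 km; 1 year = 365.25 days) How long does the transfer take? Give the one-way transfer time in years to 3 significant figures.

In km: r₁ = 5.68 × 1.496×10^8 = 8.49728×10^8 km; r₂ = 1.55 × 1.496×10^8 = 2.3188×10^8 km.
Semi-major axis of the transfer orbit: a_t = (8.49728×10^8 + 2.3188×10^8)/2 = 5.40804×10^8 km.
Transfer time t = π√(a_t³/μ) = π√((5.40804×10^8)³ / 1.327×10^11) = 1.085×10^8 s.
Converting: 1.085×10^8 s ÷ 3.15576×10^7 s/year (365.25 × 86400) = 3.44 years.

t = 3.44 years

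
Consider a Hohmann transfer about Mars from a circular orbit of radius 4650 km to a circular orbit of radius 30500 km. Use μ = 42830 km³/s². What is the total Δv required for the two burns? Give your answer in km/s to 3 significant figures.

Δv = 1.54 km/s

Transfer-ellipse semi-major axis a_t = (r₁ + r₂)/2 = (4650 + 30500)/2 = 17575 km.
At r₁ the circular-orbit speed is v₁ = √(μ/r₁) = 3.03492 km/s.
Transfer-orbit speed at r₁ (vis-viva equation): v_p = √[μ(2/r₁ − 1/a_t)] = 3.99806 km/s.
First burn Δv₁ = |v_p − v₁| = 0.9631 km/s.
At r₂, v₂ = √(μ/r₂) = 1.185 km/s.
Transfer-orbit speed at r₂: v_a = √[μ(2/r₂ − 1/a_t)] = 0.6095 km/s.
Second burn Δv₂ = |v₂ − v_a| = 0.5755 km/s.
Δv = Δv₁ + Δv₂ = 0.9631 + 0.5755 = 1.539 km/s.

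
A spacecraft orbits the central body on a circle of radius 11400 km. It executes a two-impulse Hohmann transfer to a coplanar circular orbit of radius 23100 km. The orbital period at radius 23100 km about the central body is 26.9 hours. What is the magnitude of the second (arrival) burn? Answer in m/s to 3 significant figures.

Δv₂ = 280 m/s

From Kepler's third law T² = 4π²r³/μ at r = 23100 km, T = 26.9 hours = 26.9 × 3600 s = 96840 s: μ = 4π²r³/T² = 51890.3 km³/s².
Semi-major axis of the transfer orbit: a_t = (11400 + 23100)/2 = 17250 km.
On the circular orbit at r = 23100 km, v_c = √(μ/r) = 1.4988 km/s.
Transfer-orbit speed at the same r (vis-viva, a = a_t): v_t = √[μ(2/r − 1/a_t)] = 1.2184 km/s.
Δv₂ = |v_t − v_c| = |1.2184 − 1.4988| = 0.2804 km/s.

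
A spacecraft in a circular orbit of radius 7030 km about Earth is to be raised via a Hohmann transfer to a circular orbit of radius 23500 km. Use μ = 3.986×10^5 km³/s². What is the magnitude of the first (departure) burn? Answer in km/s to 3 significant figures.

Transfer-ellipse semi-major axis a_t = (r₁ + r₂)/2 = (7030 + 23500)/2 = 15265 km.
On the circular orbit at r = 7030 km, v_c = √(μ/r) = 7.530 km/s.
Transfer-orbit speed at the same r (vis-viva, a = a_t): v_t = √[μ(2/r − 1/a_t)] = 9.343 km/s.
Δv₁ = |v_t − v_c| = |9.343 − 7.530| = 1.813 km/s.

Δv₁ = 1.81 km/s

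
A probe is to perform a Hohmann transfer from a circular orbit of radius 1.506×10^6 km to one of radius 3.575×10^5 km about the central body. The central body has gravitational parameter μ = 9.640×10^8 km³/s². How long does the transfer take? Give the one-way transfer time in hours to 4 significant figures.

The Hohmann ellipse has a_t = (r₁ + r₂)/2 = 9.3175×10^5 km.
Transfer time t = π√(a_t³/μ) = π√((9.3175×10^5)³ / 9.640×10^8) = 91000 s.
Converting: 91000 s ÷ 3600 s/hour = 25.28 hours.

t = 25.28 hours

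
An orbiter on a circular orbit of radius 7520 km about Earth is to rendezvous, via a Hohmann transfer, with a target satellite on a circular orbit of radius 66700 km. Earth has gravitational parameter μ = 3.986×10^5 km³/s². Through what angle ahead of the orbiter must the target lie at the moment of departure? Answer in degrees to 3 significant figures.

φ = 105°

Transfer-ellipse semi-major axis a_t = (r₁ + r₂)/2 = (7520 + 66700)/2 = 37110 km.
Transfer time t = π√(a_t³/μ) = 35573 s.
Target angular speed ω₂ = √(μ/r₂³) = 3.6650×10^-5 rad/s.
Angle swept by the target during transfer: ω₂·t = 1.3038 rad = 74.70°.
The orbiter traverses 180° on the transfer ellipse, so the target must lead by 180° − 74.70° = 105°.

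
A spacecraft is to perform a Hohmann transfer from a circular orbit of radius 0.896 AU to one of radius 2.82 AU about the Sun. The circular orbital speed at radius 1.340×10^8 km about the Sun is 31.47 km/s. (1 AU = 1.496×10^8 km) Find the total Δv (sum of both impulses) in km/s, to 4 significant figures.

From the circular-orbit relation v² = μ/r at r = 1.340×10^8 km: μ = v²r = (31.47)² × 1.340×10^8 = 1.32708×10^11 km³/s².
In km: r₁ = 0.896 × 1.496×10^8 = 1.340416×10^8 km; r₂ = 2.82 × 1.496×10^8 = 4.21872×10^8 km.
Transfer-ellipse semi-major axis a_t = (r₁ + r₂)/2 = (1.340416×10^8 + 4.21872×10^8)/2 = 2.779568×10^8 km.
At r₁ the circular-orbit speed is v₁ = √(μ/r₁) = 31.465 km/s.
Transfer-orbit speed at r₁ (v² = μ(2/r − 1/a)): v_p = √[μ(2/r₁ − 1/a_t)] = 38.764 km/s.
First burn Δv₁ = |v_p − v₁| = 7.299 km/s.
Circular speed at r₂: v₂ = √(μ/r₂) = 17.74 km/s.
Transfer-orbit speed at r₂: v_a = √[μ(2/r₂ − 1/a_t)] = 12.32 km/s.
Second burn Δv₂ = |v₂ − v_a| = 5.420 km/s.
Δv = Δv₁ + Δv₂ = 7.299 + 5.420 = 12.72 km/s.

Δv = 12.72 km/s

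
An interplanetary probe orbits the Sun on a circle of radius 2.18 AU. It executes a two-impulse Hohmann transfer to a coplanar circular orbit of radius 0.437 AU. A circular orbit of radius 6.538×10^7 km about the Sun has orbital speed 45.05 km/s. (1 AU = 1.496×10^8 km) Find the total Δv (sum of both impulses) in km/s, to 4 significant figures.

From the circular-orbit relation v² = μ/r at r = 6.538×10^7 km: μ = v²r = (45.05)² × 6.538×10^7 = 1.32689×10^11 km³/s².
In km: r₁ = 2.18 × 1.496×10^8 = 3.26128×10^8 km; r₂ = 0.437 × 1.496×10^8 = 6.53752×10^7 km.
Semi-major axis of the transfer orbit: a_t = (3.26128×10^8 + 6.53752×10^7)/2 = 1.957516×10^8 km.
Circular speed at r₁: v₁ = √(μ/r₁) = √(1.32689×10^11/3.26128×10^8) = 20.171 km/s.
On the transfer ellipse at r₁, v² = μ(2/r − 1/a) gives v_a = √[μ(2/r₁ − 1/a_t)] = 11.657 km/s.
First burn Δv₁ = |v_a − v₁| = 8.514 km/s.
At r₂, v₂ = √(μ/r₂) = 45.05 km/s.
Transfer-orbit speed at r₂: v_p = √[μ(2/r₂ − 1/a_t)] = 58.15 km/s.
Second burn Δv₂ = |v₂ − v_p| = 13.10 km/s.
Δv = Δv₁ + Δv₂ = 8.514 + 13.10 = 21.61 km/s.

Δv = 21.61 km/s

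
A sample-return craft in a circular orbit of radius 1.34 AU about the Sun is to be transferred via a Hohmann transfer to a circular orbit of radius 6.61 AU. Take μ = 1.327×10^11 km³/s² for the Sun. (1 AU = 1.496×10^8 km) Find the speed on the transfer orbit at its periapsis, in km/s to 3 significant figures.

v = 33.2 km/s

In km: r₁ = 1.34 × 1.496×10^8 = 2.00464×10^8 km; r₂ = 6.61 × 1.496×10^8 = 9.88856×10^8 km.
Semi-major axis of the transfer orbit: a_t = (2.00464×10^8 + 9.88856×10^8)/2 = 5.9466×10^8 km.
The periapsis of the transfer ellipse is at r = 2.00464×10^8 km.
Vis-viva: v = √[μ(2/r − 1/a_t)] = √[1.327×10^11 × (2/2.00464×10^8 − 1/5.9466×10^8)] = 33.18 km/s.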